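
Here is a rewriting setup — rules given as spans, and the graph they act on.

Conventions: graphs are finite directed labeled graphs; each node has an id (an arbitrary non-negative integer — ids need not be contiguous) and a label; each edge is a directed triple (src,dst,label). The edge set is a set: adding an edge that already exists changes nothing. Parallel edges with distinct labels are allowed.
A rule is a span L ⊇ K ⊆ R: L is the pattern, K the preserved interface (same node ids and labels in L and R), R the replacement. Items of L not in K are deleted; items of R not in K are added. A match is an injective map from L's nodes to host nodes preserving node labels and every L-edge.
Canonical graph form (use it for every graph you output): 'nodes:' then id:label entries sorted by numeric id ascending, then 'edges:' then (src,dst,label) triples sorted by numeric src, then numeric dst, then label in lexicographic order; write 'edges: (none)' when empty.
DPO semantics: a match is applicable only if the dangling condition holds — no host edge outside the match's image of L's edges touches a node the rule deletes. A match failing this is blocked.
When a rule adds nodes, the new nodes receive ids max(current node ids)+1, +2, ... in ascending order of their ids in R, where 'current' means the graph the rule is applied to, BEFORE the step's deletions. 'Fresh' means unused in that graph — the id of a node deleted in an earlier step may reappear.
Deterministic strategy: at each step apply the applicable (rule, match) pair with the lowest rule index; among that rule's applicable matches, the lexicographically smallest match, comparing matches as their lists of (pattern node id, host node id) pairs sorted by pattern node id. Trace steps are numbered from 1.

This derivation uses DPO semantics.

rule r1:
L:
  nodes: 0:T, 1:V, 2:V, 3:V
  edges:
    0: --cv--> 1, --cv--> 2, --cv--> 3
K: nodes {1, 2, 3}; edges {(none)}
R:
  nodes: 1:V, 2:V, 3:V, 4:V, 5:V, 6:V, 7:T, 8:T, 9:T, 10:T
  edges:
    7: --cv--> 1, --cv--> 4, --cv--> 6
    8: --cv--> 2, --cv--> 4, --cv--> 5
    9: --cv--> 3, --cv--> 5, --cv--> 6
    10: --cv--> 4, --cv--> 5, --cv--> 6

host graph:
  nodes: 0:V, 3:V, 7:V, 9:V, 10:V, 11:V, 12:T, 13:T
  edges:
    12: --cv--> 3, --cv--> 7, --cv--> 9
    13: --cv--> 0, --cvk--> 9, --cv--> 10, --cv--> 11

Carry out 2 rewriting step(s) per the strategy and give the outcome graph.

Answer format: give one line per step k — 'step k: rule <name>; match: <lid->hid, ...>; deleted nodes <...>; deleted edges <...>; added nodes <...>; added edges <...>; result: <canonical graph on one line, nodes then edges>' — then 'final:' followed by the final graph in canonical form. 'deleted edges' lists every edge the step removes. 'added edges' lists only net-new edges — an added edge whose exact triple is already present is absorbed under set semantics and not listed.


step 1: rule r1; match: 0->12, 1->3, 2->7, 3->9; deleted nodes 12; deleted edges (12,3,cv); (12,7,cv); (12,9,cv); added nodes 14, 15, 16, 17, 18, 19, 20; added edges (17,3,cv); (17,14,cv); (17,16,cv); (18,7,cv); (18,14,cv); (18,15,cv); (19,9,cv); (19,15,cv); (19,16,cv); (20,14,cv); (20,15,cv); (20,16,cv); result: nodes: 0:V, 3:V, 7:V, 9:V, 10:V, 11:V, 13:T, 14:V, 15:V, 16:V, 17:T, 18:T, 19:T, 20:T edges: (13,0,cv); (13,9,cvk); (13,10,cv); (13,11,cv); (17,3,cv); (17,14,cv); (17,16,cv); (18,7,cv); (18,14,cv); (18,15,cv); (19,9,cv); (19,15,cv); (19,16,cv); (20,14,cv); (20,15,cv); (20,16,cv)
step 2: rule r1; match: 0->17, 1->3, 2->14, 3->16; deleted nodes 17; deleted edges (17,3,cv); (17,14,cv); (17,16,cv); added nodes 21, 22, 23, 24, 25, 26, 27; added edges (24,3,cv); (24,21,cv); (24,23,cv); (25,14,cv); (25,21,cv); (25,22,cv); (26,16,cv); (26,22,cv); (26,23,cv); (27,21,cv); (27,22,cv); (27,23,cv); result: nodes: 0:V, 3:V, 7:V, 9:V, 10:V, 11:V, 13:T, 14:V, 15:V, 16:V, 18:T, 19:T, 20:T, 21:V, 22:V, 23:V, 24:T, 25:T, 26:T, 27:T edges: (13,0,cv); (13,9,cvk); (13,10,cv); (13,11,cv); (18,7,cv); (18,14,cv); (18,15,cv); (19,9,cv); (19,15,cv); (19,16,cv); (20,14,cv); (20,15,cv); (20,16,cv); (24,3,cv); (24,21,cv); (24,23,cv); (25,14,cv); (25,21,cv); (25,22,cv); (26,16,cv); (26,22,cv); (26,23,cv); (27,21,cv); (27,22,cv); (27,23,cv)
final:
nodes: 0:V, 3:V, 7:V, 9:V, 10:V, 11:V, 13:T, 14:V, 15:V, 16:V, 18:T, 19:T, 20:T, 21:V, 22:V, 23:V, 24:T, 25:T, 26:T, 27:T
edges: (13,0,cv); (13,9,cvk); (13,10,cv); (13,11,cv); (18,7,cv); (18,14,cv); (18,15,cv); (19,9,cv); (19,15,cv); (19,16,cv); (20,14,cv); (20,15,cv); (20,16,cv); (24,3,cv); (24,21,cv); (24,23,cv); (25,14,cv); (25,21,cv); (25,22,cv); (26,16,cv); (26,22,cv); (26,23,cv); (27,21,cv); (27,22,cv); (27,23,cv)


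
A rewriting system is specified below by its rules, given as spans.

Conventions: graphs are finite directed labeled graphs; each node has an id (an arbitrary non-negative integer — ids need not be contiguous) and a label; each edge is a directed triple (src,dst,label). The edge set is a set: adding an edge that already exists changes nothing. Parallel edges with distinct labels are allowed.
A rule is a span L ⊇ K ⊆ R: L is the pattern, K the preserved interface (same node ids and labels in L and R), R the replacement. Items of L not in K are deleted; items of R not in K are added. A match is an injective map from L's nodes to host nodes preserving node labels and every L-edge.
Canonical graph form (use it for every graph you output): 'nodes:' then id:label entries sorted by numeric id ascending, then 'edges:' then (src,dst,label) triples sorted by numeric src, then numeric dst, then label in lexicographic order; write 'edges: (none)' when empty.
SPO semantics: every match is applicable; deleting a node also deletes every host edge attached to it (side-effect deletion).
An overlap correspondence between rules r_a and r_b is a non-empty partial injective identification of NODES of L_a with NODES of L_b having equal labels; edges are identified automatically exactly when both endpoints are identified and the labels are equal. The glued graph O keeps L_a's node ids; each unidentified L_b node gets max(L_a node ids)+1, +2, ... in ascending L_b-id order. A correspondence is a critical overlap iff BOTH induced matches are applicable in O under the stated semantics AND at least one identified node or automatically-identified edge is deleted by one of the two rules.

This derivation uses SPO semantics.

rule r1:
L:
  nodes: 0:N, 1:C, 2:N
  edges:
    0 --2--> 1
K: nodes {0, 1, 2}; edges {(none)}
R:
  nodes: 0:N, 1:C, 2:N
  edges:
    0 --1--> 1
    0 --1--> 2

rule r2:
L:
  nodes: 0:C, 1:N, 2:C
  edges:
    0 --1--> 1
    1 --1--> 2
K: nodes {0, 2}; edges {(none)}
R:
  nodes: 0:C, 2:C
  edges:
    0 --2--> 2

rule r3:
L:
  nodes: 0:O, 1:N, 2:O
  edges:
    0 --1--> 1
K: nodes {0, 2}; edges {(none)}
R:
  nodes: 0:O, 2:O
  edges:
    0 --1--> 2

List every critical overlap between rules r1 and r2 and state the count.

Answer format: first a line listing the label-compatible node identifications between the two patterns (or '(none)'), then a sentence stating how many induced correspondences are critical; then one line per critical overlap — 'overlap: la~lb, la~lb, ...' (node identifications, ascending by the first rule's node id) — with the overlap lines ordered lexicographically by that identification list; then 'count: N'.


label-compatible node identifications between L(r1) and L(r2): 0~1, 1~0, 1~2, 2~1
6 of the induced correspondences are critical overlaps of r1 and r2.
overlap: 0~1
overlap: 0~1, 1~0
overlap: 0~1, 1~2
overlap: 1~0, 2~1
overlap: 1~2, 2~1
overlap: 2~1
count: 6


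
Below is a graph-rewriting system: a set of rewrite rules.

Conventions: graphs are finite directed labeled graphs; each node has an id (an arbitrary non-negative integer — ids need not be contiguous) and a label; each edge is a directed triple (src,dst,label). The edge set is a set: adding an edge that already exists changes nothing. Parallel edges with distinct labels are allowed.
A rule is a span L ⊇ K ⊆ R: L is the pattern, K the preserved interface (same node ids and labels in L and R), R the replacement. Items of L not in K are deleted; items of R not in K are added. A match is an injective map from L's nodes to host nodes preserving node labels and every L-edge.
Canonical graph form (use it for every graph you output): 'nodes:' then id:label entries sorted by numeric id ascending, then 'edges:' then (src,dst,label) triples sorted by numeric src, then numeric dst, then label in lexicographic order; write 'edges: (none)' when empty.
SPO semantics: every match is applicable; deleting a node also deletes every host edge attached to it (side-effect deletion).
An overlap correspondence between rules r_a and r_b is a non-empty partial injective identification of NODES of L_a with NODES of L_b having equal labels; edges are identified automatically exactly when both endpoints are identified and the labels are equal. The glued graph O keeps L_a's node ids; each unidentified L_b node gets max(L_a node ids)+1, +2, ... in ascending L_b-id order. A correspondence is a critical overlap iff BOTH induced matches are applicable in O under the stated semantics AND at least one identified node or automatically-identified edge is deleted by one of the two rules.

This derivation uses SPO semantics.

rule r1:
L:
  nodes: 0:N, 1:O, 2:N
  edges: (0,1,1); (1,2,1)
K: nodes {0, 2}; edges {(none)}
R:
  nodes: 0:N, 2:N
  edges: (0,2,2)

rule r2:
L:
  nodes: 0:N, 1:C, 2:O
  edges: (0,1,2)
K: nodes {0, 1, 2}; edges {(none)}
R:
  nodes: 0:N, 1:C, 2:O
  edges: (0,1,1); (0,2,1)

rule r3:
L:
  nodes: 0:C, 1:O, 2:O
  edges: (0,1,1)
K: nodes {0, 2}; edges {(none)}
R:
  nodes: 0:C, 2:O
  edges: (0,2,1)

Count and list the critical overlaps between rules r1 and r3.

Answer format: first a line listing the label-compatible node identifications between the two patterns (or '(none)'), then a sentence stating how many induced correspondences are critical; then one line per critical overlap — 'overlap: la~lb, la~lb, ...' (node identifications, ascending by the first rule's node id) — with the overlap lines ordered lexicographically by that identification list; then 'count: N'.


label-compatible node identifications between L(r1) and L(r3): 1~1, 1~2
2 of the induced correspondences are critical overlaps of r1 and r3.
overlap: 1~1
overlap: 1~2
count: 2


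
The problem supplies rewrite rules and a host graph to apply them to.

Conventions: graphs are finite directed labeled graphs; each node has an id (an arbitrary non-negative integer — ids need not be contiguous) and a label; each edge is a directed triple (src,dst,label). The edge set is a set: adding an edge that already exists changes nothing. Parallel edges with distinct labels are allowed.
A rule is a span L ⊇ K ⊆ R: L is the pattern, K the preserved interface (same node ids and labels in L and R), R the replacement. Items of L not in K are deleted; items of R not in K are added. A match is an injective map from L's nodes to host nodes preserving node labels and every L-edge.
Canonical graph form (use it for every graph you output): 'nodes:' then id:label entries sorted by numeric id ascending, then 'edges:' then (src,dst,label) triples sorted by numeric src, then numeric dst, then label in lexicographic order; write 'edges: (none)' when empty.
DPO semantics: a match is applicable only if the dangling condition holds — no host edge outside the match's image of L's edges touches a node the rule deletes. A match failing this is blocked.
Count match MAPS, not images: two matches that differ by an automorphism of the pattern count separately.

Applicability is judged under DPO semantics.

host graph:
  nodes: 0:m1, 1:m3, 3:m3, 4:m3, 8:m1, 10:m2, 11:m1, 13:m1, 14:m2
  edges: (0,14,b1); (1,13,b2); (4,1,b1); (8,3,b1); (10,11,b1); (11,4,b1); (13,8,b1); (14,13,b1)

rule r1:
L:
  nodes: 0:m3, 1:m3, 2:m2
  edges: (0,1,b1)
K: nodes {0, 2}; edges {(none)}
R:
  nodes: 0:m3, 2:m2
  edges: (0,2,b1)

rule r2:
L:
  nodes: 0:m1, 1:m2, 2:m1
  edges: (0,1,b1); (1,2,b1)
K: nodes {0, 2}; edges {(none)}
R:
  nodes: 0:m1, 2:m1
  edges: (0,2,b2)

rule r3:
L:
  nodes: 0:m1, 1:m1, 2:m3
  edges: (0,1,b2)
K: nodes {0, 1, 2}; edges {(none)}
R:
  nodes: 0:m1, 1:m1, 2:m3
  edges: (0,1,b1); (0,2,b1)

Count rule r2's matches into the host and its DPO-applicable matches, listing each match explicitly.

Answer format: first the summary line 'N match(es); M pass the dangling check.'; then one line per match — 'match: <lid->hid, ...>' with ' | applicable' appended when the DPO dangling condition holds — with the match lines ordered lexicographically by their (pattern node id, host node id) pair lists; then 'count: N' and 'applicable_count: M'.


1 match(es); 1 pass the dangling check.
match: 0->0, 1->14, 2->13 | applicable
count: 1
applicable_count: 1


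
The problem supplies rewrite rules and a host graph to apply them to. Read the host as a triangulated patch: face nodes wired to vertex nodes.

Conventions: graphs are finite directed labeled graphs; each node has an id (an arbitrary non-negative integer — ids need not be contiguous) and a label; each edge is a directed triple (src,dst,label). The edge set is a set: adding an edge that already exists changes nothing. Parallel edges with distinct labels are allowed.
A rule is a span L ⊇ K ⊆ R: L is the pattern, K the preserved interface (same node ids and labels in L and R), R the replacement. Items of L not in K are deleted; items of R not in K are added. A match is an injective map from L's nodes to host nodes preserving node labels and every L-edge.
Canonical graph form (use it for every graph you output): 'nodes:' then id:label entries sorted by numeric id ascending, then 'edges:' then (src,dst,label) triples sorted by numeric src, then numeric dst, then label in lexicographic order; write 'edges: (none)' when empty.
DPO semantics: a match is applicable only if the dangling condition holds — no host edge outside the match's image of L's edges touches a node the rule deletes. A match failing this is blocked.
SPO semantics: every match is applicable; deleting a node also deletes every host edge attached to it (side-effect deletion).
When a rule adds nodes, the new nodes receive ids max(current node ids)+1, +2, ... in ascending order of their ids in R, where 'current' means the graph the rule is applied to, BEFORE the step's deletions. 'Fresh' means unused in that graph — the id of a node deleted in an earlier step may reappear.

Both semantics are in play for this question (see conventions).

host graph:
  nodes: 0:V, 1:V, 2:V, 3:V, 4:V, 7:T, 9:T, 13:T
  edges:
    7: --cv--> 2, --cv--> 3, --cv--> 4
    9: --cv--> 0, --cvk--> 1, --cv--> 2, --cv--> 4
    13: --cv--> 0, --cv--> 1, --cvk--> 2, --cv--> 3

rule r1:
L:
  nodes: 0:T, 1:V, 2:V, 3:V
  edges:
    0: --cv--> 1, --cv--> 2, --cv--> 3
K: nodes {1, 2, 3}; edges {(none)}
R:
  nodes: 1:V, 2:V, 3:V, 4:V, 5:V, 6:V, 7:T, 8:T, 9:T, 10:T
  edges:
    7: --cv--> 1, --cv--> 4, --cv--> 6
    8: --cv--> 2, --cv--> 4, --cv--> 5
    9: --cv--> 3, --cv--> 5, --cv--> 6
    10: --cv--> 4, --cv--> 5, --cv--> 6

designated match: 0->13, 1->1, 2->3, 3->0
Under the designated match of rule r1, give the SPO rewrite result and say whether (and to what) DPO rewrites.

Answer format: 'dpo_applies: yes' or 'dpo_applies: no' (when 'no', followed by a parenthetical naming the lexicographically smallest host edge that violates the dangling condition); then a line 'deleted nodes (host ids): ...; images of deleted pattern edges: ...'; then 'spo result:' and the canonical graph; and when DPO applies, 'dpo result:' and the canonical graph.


dpo_applies: no
(the rule deletes node 13, which keeps host edge (13,2,cvk) outside the match image — the dangling condition fails, DPO blocks; SPO proceeds and side-deletes such edges)
deleted nodes (host ids): 13; images of deleted pattern edges: (13,0,cv); (13,1,cv); (13,3,cv)
spo result:
nodes: 0:V, 1:V, 2:V, 3:V, 4:V, 7:T, 9:T, 14:V, 15:V, 16:V, 17:T, 18:T, 19:T, 20:T
edges: (7,2,cv); (7,3,cv); (7,4,cv); (9,0,cv); (9,1,cvk); (9,2,cv); (9,4,cv); (17,1,cv); (17,14,cv); (17,16,cv); (18,3,cv); (18,14,cv); (18,15,cv); (19,0,cv); (19,15,cv); (19,16,cv); (20,14,cv); (20,15,cv); (20,16,cv)


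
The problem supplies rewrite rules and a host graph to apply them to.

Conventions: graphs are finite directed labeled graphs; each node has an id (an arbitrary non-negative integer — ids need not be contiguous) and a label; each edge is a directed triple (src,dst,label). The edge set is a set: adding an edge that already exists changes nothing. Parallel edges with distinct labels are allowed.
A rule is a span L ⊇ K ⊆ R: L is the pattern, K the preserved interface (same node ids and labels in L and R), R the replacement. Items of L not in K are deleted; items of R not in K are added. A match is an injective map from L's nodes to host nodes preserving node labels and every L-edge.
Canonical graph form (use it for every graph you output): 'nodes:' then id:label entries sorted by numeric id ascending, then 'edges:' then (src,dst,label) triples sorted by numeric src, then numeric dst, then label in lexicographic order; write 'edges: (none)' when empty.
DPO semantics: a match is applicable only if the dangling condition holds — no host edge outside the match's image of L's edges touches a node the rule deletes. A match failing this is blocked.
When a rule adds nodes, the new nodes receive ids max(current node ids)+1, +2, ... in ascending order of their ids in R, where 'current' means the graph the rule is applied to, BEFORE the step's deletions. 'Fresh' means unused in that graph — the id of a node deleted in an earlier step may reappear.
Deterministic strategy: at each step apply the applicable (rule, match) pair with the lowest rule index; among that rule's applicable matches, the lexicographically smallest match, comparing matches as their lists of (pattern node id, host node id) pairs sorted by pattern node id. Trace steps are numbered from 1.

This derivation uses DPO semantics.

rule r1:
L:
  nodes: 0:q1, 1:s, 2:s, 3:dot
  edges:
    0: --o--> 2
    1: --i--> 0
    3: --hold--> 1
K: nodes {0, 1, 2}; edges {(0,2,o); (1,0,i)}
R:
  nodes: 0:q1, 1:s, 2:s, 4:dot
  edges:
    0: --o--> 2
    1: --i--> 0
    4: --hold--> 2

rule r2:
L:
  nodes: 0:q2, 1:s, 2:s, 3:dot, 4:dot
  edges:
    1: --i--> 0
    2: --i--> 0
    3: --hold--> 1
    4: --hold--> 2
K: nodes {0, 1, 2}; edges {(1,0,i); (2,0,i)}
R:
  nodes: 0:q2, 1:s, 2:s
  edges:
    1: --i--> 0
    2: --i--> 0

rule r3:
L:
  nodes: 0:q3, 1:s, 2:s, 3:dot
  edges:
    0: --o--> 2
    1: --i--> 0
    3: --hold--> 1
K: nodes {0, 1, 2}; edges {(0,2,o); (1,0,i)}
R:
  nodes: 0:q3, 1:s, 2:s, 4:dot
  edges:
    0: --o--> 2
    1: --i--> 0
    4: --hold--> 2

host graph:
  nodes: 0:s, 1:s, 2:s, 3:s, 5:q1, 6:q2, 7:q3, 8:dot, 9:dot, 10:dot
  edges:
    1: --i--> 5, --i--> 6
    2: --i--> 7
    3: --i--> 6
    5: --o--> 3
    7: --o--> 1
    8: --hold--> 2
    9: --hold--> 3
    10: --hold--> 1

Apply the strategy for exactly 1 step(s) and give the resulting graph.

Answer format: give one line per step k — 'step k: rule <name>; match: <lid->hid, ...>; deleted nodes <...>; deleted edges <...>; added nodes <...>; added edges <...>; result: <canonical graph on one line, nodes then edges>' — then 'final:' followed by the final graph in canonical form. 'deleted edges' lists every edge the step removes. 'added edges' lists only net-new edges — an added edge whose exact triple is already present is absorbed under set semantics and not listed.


step 1: rule r1; match: 0->5, 1->1, 2->3, 3->10; deleted nodes 10; deleted edges (10,1,hold); added nodes 11; added edges (11,3,hold); result: nodes: 0:s, 1:s, 2:s, 3:s, 5:q1, 6:q2, 7:q3, 8:dot, 9:dot, 11:dot edges: (1,5,i); (1,6,i); (2,7,i); (3,6,i); (5,3,o); (7,1,o); (8,2,hold); (9,3,hold); (11,3,hold)
final:
nodes: 0:s, 1:s, 2:s, 3:s, 5:q1, 6:q2, 7:q3, 8:dot, 9:dot, 11:dot
edges: (1,5,i); (1,6,i); (2,7,i); (3,6,i); (5,3,o); (7,1,o); (8,2,hold); (9,3,hold); (11,3,hold)


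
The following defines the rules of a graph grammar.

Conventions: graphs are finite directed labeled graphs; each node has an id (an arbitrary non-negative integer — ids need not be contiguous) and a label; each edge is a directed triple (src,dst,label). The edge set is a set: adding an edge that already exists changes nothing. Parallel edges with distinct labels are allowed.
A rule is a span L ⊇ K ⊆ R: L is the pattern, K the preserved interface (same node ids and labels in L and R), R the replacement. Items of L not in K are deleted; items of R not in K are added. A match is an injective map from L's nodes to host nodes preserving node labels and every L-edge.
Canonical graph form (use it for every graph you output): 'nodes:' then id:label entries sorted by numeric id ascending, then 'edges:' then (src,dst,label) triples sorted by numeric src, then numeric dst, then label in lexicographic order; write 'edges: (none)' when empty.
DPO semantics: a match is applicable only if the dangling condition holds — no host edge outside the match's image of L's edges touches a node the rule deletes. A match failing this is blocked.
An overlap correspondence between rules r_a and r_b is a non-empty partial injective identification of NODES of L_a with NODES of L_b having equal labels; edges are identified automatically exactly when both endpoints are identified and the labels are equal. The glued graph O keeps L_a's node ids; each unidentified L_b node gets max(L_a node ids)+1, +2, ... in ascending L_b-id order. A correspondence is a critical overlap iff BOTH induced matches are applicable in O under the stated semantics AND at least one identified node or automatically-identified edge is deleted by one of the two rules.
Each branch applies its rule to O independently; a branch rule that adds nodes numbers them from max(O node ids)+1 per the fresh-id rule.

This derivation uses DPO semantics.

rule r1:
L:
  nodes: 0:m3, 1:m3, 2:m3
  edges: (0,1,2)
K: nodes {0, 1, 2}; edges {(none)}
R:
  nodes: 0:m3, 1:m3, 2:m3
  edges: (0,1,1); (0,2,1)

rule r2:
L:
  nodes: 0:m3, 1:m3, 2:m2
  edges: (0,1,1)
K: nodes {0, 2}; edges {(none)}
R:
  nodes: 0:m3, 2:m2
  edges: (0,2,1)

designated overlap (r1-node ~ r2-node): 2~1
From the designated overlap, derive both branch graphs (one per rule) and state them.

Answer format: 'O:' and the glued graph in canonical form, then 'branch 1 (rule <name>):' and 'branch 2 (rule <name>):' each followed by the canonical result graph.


O:
nodes: 0:m3, 1:m3, 2:m3, 3:m3, 4:m2
edges: (0,1,2); (3,2,1)
branch 1 (rule r1):
nodes: 0:m3, 1:m3, 2:m3, 3:m3, 4:m2
edges: (0,1,1); (0,2,1); (3,2,1)
branch 2 (rule r2):
nodes: 0:m3, 1:m3, 3:m3, 4:m2
edges: (0,1,2); (3,4,1)


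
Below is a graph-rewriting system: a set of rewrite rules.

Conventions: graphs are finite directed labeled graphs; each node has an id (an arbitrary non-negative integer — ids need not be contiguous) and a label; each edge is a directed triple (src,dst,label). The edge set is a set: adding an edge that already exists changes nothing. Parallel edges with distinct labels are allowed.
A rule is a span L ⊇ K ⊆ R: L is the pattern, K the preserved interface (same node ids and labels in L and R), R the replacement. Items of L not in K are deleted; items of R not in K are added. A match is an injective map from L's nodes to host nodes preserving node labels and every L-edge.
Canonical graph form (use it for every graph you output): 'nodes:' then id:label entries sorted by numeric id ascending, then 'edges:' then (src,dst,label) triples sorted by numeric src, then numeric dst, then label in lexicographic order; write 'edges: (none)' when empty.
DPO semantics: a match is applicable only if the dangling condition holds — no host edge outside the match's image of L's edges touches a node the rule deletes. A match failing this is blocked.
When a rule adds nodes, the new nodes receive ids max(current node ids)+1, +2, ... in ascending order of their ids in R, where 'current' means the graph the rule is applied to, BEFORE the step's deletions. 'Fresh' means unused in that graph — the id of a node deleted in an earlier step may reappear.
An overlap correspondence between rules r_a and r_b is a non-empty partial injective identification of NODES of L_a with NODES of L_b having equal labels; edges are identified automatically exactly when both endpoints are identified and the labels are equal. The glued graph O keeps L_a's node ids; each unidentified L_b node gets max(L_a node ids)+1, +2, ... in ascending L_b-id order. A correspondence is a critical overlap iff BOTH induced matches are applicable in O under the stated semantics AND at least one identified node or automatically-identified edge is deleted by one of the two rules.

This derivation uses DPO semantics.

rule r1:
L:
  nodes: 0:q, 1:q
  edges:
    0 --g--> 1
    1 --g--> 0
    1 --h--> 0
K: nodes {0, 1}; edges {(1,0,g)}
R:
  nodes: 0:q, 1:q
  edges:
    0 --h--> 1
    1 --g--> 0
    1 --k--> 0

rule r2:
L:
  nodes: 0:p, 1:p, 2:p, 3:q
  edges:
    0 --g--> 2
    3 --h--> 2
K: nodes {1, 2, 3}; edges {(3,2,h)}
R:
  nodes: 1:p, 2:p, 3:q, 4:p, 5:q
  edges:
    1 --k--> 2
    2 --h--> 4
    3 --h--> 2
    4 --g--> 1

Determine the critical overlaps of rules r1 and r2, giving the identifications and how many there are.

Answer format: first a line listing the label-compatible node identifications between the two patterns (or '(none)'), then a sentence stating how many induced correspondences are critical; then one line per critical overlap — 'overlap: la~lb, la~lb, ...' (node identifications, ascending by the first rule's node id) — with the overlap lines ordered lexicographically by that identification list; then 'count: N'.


label-compatible node identifications between L(r1) and L(r2): 0~3, 1~3
0 of the induced correspondences are critical overlaps of r1 and r2.
count: 0


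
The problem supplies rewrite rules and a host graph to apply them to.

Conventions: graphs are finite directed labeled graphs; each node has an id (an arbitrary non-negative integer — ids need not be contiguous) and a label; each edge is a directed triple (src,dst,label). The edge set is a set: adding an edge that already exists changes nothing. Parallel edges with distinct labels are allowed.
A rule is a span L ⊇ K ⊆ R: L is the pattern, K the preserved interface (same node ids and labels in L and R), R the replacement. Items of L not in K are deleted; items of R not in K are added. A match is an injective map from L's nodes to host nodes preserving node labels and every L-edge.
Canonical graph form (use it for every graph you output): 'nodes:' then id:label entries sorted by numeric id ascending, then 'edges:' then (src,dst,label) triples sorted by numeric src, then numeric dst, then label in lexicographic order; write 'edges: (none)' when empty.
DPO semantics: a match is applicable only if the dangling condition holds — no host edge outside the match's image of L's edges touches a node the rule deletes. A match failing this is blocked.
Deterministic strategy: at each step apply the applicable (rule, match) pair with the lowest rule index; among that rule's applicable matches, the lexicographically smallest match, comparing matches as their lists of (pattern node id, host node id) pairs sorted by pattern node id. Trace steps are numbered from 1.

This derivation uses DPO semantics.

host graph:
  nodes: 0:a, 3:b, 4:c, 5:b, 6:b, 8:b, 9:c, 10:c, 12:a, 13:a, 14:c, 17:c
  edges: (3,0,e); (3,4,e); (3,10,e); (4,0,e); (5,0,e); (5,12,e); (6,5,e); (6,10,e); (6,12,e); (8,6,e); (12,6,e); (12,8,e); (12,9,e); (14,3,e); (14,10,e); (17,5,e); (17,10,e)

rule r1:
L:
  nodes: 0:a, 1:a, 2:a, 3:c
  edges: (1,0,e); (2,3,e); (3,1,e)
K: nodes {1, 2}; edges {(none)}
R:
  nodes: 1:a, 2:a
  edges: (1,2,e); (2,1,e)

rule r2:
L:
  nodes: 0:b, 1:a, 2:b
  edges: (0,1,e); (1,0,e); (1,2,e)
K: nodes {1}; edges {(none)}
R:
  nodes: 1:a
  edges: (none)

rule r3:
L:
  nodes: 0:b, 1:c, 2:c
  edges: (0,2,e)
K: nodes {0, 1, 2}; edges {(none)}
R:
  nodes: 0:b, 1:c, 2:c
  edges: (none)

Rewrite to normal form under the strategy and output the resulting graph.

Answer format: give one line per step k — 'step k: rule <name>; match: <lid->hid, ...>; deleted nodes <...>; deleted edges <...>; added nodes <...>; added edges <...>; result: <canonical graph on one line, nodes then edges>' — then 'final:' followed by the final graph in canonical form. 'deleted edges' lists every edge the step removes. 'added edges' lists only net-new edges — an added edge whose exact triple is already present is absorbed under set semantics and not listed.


step 1: rule r3; match: 0->3, 1->4, 2->10; deleted nodes (none); deleted edges (3,10,e); added nodes (none); added edges (none); result: nodes: 0:a, 3:b, 4:c, 5:b, 6:b, 8:b, 9:c, 10:c, 12:a, 13:a, 14:c, 17:c edges: (3,0,e); (3,4,e); (4,0,e); (5,0,e); (5,12,e); (6,5,e); (6,10,e); (6,12,e); (8,6,e); (12,6,e); (12,8,e); (12,9,e); (14,3,e); (14,10,e); (17,5,e); (17,10,e)
step 2: rule r3; match: 0->3, 1->9, 2->4; deleted nodes (none); deleted edges (3,4,e); added nodes (none); added edges (none); result: nodes: 0:a, 3:b, 4:c, 5:b, 6:b, 8:b, 9:c, 10:c, 12:a, 13:a, 14:c, 17:c edges: (3,0,e); (4,0,e); (5,0,e); (5,12,e); (6,5,e); (6,10,e); (6,12,e); (8,6,e); (12,6,e); (12,8,e); (12,9,e); (14,3,e); (14,10,e); (17,5,e); (17,10,e)
step 3: rule r3; match: 0->6, 1->4, 2->10; deleted nodes (none); deleted edges (6,10,e); added nodes (none); added edges (none); result: nodes: 0:a, 3:b, 4:c, 5:b, 6:b, 8:b, 9:c, 10:c, 12:a, 13:a, 14:c, 17:c edges: (3,0,e); (4,0,e); (5,0,e); (5,12,e); (6,5,e); (6,12,e); (8,6,e); (12,6,e); (12,8,e); (12,9,e); (14,3,e); (14,10,e); (17,5,e); (17,10,e)
final:
nodes: 0:a, 3:b, 4:c, 5:b, 6:b, 8:b, 9:c, 10:c, 12:a, 13:a, 14:c, 17:c
edges: (3,0,e); (4,0,e); (5,0,e); (5,12,e); (6,5,e); (6,12,e); (8,6,e); (12,6,e); (12,8,e); (12,9,e); (14,3,e); (14,10,e); (17,5,e); (17,10,e)


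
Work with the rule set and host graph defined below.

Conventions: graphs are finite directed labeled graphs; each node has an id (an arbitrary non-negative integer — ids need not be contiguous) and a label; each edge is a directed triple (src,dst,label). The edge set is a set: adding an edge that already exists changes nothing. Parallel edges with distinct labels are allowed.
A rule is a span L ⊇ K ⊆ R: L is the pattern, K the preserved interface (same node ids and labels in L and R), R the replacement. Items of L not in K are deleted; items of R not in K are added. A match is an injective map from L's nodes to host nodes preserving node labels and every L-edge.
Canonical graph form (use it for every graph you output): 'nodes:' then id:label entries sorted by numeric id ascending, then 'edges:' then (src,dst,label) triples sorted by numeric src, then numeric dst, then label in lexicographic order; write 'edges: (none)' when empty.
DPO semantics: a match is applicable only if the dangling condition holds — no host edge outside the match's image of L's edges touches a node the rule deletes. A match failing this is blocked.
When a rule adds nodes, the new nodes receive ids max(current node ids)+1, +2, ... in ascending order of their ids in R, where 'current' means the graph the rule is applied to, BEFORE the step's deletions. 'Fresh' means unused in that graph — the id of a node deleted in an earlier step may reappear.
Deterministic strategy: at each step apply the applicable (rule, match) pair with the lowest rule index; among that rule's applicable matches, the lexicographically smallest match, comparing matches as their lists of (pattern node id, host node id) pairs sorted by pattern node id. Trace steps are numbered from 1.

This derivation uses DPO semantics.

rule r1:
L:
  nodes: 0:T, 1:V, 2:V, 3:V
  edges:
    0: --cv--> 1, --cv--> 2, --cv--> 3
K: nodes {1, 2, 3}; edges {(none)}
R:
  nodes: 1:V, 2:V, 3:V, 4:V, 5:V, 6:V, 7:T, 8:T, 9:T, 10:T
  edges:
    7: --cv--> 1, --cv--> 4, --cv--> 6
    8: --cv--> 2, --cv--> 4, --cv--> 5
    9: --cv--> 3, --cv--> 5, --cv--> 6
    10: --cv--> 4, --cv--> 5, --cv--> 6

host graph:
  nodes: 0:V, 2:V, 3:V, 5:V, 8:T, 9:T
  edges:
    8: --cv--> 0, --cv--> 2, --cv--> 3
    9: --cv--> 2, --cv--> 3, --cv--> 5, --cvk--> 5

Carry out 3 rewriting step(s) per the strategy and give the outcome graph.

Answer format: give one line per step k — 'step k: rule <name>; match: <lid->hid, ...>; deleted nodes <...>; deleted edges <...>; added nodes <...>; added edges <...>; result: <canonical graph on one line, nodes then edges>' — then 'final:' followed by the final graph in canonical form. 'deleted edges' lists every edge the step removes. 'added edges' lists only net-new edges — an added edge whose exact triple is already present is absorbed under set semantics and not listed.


step 1: rule r1; match: 0->8, 1->0, 2->2, 3->3; deleted nodes 8; deleted edges (8,0,cv); (8,2,cv); (8,3,cv); added nodes 10, 11, 12, 13, 14, 15, 16; added edges (13,0,cv); (13,10,cv); (13,12,cv); (14,2,cv); (14,10,cv); (14,11,cv); (15,3,cv); (15,11,cv); (15,12,cv); (16,10,cv); (16,11,cv); (16,12,cv); result: nodes: 0:V, 2:V, 3:V, 5:V, 9:T, 10:V, 11:V, 12:V, 13:T, 14:T, 15:T, 16:T edges: (9,2,cv); (9,3,cv); (9,5,cv); (9,5,cvk); (13,0,cv); (13,10,cv); (13,12,cv); (14,2,cv); (14,10,cv); (14,11,cv); (15,3,cv); (15,11,cv); (15,12,cv); (16,10,cv); (16,11,cv); (16,12,cv)
step 2: rule r1; match: 0->13, 1->0, 2->10, 3->12; deleted nodes 13; deleted edges (13,0,cv); (13,10,cv); (13,12,cv); added nodes 17, 18, 19, 20, 21, 22, 23; added edges (20,0,cv); (20,17,cv); (20,19,cv); (21,10,cv); (21,17,cv); (21,18,cv); (22,12,cv); (22,18,cv); (22,19,cv); (23,17,cv); (23,18,cv); (23,19,cv); result: nodes: 0:V, 2:V, 3:V, 5:V, 9:T, 10:V, 11:V, 12:V, 14:T, 15:T, 16:T, 17:V, 18:V, 19:V, 20:T, 21:T, 22:T, 23:T edges: (9,2,cv); (9,3,cv); (9,5,cv); (9,5,cvk); (14,2,cv); (14,10,cv); (14,11,cv); (15,3,cv); (15,11,cv); (15,12,cv); (16,10,cv); (16,11,cv); (16,12,cv); (20,0,cv); (20,17,cv); (20,19,cv); (21,10,cv); (21,17,cv); (21,18,cv); (22,12,cv); (22,18,cv); (22,19,cv); (23,17,cv); (23,18,cv); (23,19,cv)
step 3: rule r1; match: 0->14, 1->2, 2->10, 3->11; deleted nodes 14; deleted edges (14,2,cv); (14,10,cv); (14,11,cv); added nodes 24, 25, 26, 27, 28, 29, 30; added edges (27,2,cv); (27,24,cv); (27,26,cv); (28,10,cv); (28,24,cv); (28,25,cv); (29,11,cv); (29,25,cv); (29,26,cv); (30,24,cv); (30,25,cv); (30,26,cv); result: nodes: 0:V, 2:V, 3:V, 5:V, 9:T, 10:V, 11:V, 12:V, 15:T, 16:T, 17:V, 18:V, 19:V, 20:T, 21:T, 22:T, 23:T, 24:V, 25:V, 26:V, 27:T, 28:T, 29:T, 30:T edges: (9,2,cv); (9,3,cv); (9,5,cv); (9,5,cvk); (15,3,cv); (15,11,cv); (15,12,cv); (16,10,cv); (16,11,cv); (16,12,cv); (20,0,cv); (20,17,cv); (20,19,cv); (21,10,cv); (21,17,cv); (21,18,cv); (22,12,cv); (22,18,cv); (22,19,cv); (23,17,cv); (23,18,cv); (23,19,cv); (27,2,cv); (27,24,cv); (27,26,cv); (28,10,cv); (28,24,cv); (28,25,cv); (29,11,cv); (29,25,cv); (29,26,cv); (30,24,cv); (30,25,cv); (30,26,cv)
final:
nodes: 0:V, 2:V, 3:V, 5:V, 9:T, 10:V, 11:V, 12:V, 15:T, 16:T, 17:V, 18:V, 19:V, 20:T, 21:T, 22:T, 23:T, 24:V, 25:V, 26:V, 27:T, 28:T, 29:T, 30:T
edges: (9,2,cv); (9,3,cv); (9,5,cv); (9,5,cvk); (15,3,cv); (15,11,cv); (15,12,cv); (16,10,cv); (16,11,cv); (16,12,cv); (20,0,cv); (20,17,cv); (20,19,cv); (21,10,cv); (21,17,cv); (21,18,cv); (22,12,cv); (22,18,cv); (22,19,cv); (23,17,cv); (23,18,cv); (23,19,cv); (27,2,cv); (27,24,cv); (27,26,cv); (28,10,cv); (28,24,cv); (28,25,cv); (29,11,cv); (29,25,cv); (29,26,cv); (30,24,cv); (30,25,cv); (30,26,cv)


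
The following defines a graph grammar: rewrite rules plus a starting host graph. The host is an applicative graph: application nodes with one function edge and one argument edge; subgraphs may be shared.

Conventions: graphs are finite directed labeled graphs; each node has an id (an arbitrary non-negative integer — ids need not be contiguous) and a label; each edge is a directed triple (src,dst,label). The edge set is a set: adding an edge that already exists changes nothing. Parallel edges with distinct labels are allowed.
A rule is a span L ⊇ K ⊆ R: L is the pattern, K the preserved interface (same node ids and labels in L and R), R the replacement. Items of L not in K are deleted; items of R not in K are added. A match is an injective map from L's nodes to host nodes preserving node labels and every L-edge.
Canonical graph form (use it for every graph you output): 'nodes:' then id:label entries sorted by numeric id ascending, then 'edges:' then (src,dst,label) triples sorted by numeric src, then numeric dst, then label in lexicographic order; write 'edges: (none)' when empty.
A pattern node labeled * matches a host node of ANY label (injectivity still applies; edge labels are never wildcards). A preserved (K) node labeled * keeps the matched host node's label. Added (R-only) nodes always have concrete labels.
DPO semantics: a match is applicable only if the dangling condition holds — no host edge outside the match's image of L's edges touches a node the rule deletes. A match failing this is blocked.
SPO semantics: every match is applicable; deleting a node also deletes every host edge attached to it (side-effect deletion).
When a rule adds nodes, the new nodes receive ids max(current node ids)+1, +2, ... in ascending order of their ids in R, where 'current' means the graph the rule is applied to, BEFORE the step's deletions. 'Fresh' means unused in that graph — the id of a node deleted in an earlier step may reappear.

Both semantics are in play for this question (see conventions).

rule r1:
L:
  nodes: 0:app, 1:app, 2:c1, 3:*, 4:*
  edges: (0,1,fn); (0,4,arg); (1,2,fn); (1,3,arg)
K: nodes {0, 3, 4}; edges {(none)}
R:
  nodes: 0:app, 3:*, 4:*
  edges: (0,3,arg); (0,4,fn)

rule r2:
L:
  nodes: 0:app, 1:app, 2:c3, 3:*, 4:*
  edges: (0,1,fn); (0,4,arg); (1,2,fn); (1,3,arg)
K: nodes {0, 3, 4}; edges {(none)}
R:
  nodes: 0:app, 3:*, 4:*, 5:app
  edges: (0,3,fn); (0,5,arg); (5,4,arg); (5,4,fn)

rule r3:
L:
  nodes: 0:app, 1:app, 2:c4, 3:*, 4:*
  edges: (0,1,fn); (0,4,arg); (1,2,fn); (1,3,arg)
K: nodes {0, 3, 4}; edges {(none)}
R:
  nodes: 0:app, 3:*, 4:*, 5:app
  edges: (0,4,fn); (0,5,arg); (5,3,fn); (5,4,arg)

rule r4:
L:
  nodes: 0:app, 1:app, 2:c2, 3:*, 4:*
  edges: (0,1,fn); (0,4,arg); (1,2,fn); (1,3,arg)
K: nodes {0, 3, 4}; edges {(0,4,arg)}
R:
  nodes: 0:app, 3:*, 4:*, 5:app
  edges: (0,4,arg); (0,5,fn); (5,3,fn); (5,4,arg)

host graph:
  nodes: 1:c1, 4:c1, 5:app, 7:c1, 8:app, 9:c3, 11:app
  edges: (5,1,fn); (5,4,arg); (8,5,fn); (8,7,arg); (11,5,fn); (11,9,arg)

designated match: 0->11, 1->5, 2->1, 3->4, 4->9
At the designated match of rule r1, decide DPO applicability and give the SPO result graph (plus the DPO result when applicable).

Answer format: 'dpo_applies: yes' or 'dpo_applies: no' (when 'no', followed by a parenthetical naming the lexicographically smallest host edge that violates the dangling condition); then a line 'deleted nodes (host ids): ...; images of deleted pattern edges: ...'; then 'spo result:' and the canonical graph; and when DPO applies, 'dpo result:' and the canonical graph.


dpo_applies: no
(the rule deletes node 5, which keeps host edge (8,5,fn) outside the match image — the dangling condition fails, DPO blocks; SPO proceeds and side-deletes such edges)
deleted nodes (host ids): 1, 5; images of deleted pattern edges: (5,1,fn); (5,4,arg); (11,5,fn); (11,9,arg)
spo result:
nodes: 4:c1, 7:c1, 8:app, 9:c3, 11:app
edges: (8,7,arg); (11,4,arg); (11,9,fn)


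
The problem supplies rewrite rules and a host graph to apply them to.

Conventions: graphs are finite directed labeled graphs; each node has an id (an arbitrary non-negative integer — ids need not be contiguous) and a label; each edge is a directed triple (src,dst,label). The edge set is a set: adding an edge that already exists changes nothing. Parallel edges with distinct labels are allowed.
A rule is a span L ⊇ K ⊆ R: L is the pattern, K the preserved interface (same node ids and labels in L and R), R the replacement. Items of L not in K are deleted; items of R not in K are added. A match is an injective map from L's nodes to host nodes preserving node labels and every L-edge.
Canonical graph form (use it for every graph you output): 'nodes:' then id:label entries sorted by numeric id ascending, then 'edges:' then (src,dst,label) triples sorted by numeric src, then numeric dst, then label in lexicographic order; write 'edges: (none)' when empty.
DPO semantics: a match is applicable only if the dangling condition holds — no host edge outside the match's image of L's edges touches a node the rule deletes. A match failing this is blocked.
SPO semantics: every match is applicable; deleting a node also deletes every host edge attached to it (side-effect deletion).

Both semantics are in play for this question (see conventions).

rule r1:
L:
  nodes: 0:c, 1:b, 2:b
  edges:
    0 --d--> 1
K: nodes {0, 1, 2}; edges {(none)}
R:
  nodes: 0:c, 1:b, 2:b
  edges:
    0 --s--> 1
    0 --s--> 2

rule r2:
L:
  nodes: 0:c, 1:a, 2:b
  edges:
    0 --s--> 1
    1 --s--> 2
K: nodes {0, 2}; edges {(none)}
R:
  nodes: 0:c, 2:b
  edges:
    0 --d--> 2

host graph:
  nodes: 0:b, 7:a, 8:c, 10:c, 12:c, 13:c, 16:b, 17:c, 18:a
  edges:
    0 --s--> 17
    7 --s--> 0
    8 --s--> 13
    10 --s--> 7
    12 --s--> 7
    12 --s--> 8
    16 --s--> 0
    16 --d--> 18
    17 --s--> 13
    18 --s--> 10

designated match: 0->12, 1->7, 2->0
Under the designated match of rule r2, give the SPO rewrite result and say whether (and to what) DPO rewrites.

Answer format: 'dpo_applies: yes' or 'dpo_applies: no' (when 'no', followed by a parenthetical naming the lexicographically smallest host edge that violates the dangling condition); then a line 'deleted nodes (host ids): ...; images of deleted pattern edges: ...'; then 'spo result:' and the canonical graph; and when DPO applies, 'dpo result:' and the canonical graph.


dpo_applies: no
(the rule deletes node 7, which keeps host edge (10,7,s) outside the match image — the dangling condition fails, DPO blocks; SPO proceeds and side-deletes such edges)
deleted nodes (host ids): 7; images of deleted pattern edges: (7,0,s); (12,7,s)
spo result:
nodes: 0:b, 8:c, 10:c, 12:c, 13:c, 16:b, 17:c, 18:a
edges: (0,17,s); (8,13,s); (12,0,d); (12,8,s); (16,0,s); (16,18,d); (17,13,s); (18,10,s)
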